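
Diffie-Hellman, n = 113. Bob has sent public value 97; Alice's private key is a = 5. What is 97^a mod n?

64

Shared key K = 97^5 mod 113.
97^1 ≡ 97 (mod 113)
97^2 = (97^1)^2 ≡ 97^2 = 9409 ≡ 30 (mod 113)
97^4 = (97^2)^2 ≡ 30^2 = 900 ≡ 109 (mod 113)
97^5 = 97^4 · 97^1 ≡ 109 · 97 ≡ 64 (mod 113).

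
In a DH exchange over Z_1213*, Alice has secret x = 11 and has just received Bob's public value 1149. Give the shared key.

Shared key K = 1149^11 mod 1213.
1149^1 ≡ 1149 (mod 1213)
1149^2 = (1149^1)^2 ≡ 1149^2 = 1320201 ≡ 457 (mod 1213)
1149^4 = (1149^2)^2 ≡ 457^2 = 208849 ≡ 213 (mod 1213)
1149^8 = (1149^4)^2 ≡ 213^2 = 45369 ≡ 488 (mod 1213)
1149^11 = 1149^8 · 1149^2 · 1149^1 ≡ 488 · 457 · 1149 ≡ 347 (mod 1213).

347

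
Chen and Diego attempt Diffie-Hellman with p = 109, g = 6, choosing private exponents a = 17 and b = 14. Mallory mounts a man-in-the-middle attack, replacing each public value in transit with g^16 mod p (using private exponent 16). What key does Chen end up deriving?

Chen receives Mallory's public value M = 6^16 mod 109 instead of the honest one.
6^1 ≡ 6 (mod 109)
6^2 = (6^1)^2 ≡ 6^2 = 36 ≡ 36 (mod 109)
6^4 = (6^2)^2 ≡ 36^2 = 1296 ≡ 97 (mod 109)
6^8 = (6^4)^2 ≡ 97^2 = 9409 ≡ 35 (mod 109)
6^16 = (6^8)^2 ≡ 35^2 = 1225 ≡ 26 (mod 109)
So M = 26. Chen computes K = M^17 mod 109.
26^1 ≡ 26 (mod 109)
26^2 = (26^1)^2 ≡ 26^2 = 676 ≡ 22 (mod 109)
26^4 = (26^2)^2 ≡ 22^2 = 484 ≡ 48 (mod 109)
26^8 = (26^4)^2 ≡ 48^2 = 2304 ≡ 15 (mod 109)
26^16 = (26^8)^2 ≡ 15^2 = 225 ≡ 7 (mod 109)
26^17 = 26^16 · 26^1 ≡ 7 · 26 ≡ 73 (mod 109).

73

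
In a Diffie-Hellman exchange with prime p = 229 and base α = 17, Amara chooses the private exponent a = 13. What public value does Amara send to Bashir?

121

Public value = 17^13 (mod 229).
17^1 ≡ 17 (mod 229)
17^2 = (17^1)^2 ≡ 17^2 = 289 ≡ 60 (mod 229)
17^4 = (17^2)^2 ≡ 60^2 = 3600 ≡ 165 (mod 229)
17^8 = (17^4)^2 ≡ 165^2 = 27225 ≡ 203 (mod 229)
17^13 = 17^8 · 17^4 · 17^1 ≡ 203 · 165 · 17 ≡ 121 (mod 229).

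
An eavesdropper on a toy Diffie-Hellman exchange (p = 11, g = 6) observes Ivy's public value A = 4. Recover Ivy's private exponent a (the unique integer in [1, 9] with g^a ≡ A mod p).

8

Try successive powers of 6 modulo 11:
6^1 ≡ 6
6^2 ≡ 3
6^3 ≡ 7
6^4 ≡ 9
6^5 ≡ 10
6^6 ≡ 5
6^7 ≡ 8
6^8 ≡ 4
Found: a = 8.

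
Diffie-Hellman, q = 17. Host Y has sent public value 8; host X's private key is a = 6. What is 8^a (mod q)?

4

Shared key K = 8^6 mod 17.
8^1 ≡ 8 (mod 17)
8^2 = (8^1)^2 ≡ 8^2 = 64 ≡ 13 (mod 17)
8^4 = (8^2)^2 ≡ 13^2 = 169 ≡ 16 (mod 17)
8^6 = 8^4 · 8^2 ≡ 16 · 13 ≡ 4 (mod 17).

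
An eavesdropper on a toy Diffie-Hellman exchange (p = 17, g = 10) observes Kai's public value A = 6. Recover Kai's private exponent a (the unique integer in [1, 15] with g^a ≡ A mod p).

5

Try successive powers of 10 modulo 17:
10^1 ≡ 10
10^2 ≡ 15
10^3 ≡ 14
10^4 ≡ 4
10^5 ≡ 6
Found: a = 5.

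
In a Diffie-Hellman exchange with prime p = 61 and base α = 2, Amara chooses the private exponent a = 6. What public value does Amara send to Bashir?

3

Public value = 2^6 mod 61.
2^1 ≡ 2 (mod 61)
2^2 = (2^1)^2 ≡ 2^2 = 4 ≡ 4 (mod 61)
2^4 = (2^2)^2 ≡ 4^2 = 16 ≡ 16 (mod 61)
2^6 = 2^4 · 2^2 ≡ 16 · 4 ≡ 3 (mod 61).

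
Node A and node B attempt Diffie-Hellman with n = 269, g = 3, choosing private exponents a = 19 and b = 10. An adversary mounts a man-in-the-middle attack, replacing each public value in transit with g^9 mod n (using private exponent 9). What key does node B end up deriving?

182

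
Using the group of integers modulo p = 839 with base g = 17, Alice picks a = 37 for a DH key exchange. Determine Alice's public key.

Public value = 17^37 (mod 839).
17^1 ≡ 17 (mod 839)
17^2 = (17^1)^2 ≡ 17^2 = 289 ≡ 289 (mod 839)
17^4 = (17^2)^2 ≡ 289^2 = 83521 ≡ 460 (mod 839)
17^8 = (17^4)^2 ≡ 460^2 = 211600 ≡ 172 (mod 839)
17^16 = (17^8)^2 ≡ 172^2 = 29584 ≡ 219 (mod 839)
17^32 = (17^16)^2 ≡ 219^2 = 47961 ≡ 138 (mod 839)
17^37 = 17^32 · 17^4 · 17^1 ≡ 138 · 460 · 17 ≡ 206 (mod 839).

206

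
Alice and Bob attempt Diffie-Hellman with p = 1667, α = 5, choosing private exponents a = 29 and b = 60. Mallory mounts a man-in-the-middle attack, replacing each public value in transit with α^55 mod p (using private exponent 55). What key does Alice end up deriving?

Alice receives Mallory's public value M = 5^55 mod 1667 instead of the honest one.
5^1 ≡ 5 (mod 1667)
5^2 = (5^1)^2 ≡ 5^2 = 25 ≡ 25 (mod 1667)
5^4 = (5^2)^2 ≡ 25^2 = 625 ≡ 625 (mod 1667)
5^8 = (5^4)^2 ≡ 625^2 = 390625 ≡ 547 (mod 1667)
5^16 = (5^8)^2 ≡ 547^2 = 299209 ≡ 816 (mod 1667)
5^32 = (5^16)^2 ≡ 816^2 = 665856 ≡ 723 (mod 1667)
5^55 = 5^32 · 5^16 · 5^4 · 5^2 · 5^1 ≡ 723 · 816 · 625 · 25 · 5 ≡ 260 (mod 1667).
So M = 260. Alice computes K = M^29 mod 1667.
260^1 ≡ 260 (mod 1667)
260^2 = (260^1)^2 ≡ 260^2 = 67600 ≡ 920 (mod 1667)
260^4 = (260^2)^2 ≡ 920^2 = 846400 ≡ 1231 (mod 1667)
260^8 = (260^4)^2 ≡ 1231^2 = 1515361 ≡ 58 (mod 1667)
260^16 = (260^8)^2 ≡ 58^2 = 3364 ≡ 30 (mod 1667)
260^29 = 260^16 · 260^8 · 260^4 · 260^1 ≡ 30 · 58 · 1231 · 260 ≡ 1375 (mod 1667).

1375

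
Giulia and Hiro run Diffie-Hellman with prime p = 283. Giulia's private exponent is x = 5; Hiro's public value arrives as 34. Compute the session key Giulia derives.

Shared key K = 34^5 mod 283.
34^1 ≡ 34 (mod 283)
34^2 = (34^1)^2 ≡ 34^2 = 1156 ≡ 24 (mod 283)
34^4 = (34^2)^2 ≡ 24^2 = 576 ≡ 10 (mod 283)
34^5 = 34^4 · 34^1 ≡ 10 · 34 ≡ 57 (mod 283).

57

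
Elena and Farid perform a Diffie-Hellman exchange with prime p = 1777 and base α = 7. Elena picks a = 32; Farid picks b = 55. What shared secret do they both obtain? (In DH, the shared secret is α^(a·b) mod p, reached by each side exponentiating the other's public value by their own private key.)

1745

Elena sends A = α^a mod p = 7^32 mod 1777.
7^1 ≡ 7 (mod 1777)
7^2 = (7^1)^2 ≡ 7^2 = 49 ≡ 49 (mod 1777)
7^4 = (7^2)^2 ≡ 49^2 = 2401 ≡ 624 (mod 1777)
7^8 = (7^4)^2 ≡ 624^2 = 389376 ≡ 213 (mod 1777)
7^16 = (7^8)^2 ≡ 213^2 = 45369 ≡ 944 (mod 1777)
7^32 = (7^16)^2 ≡ 944^2 = 891136 ≡ 859 (mod 1777)
So A = 859. Farid then computes K = A^b mod p = 859^55 mod 1777.
859^1 ≡ 859 (mod 1777)
859^2 = (859^1)^2 ≡ 859^2 = 737881 ≡ 426 (mod 1777)
859^4 = (859^2)^2 ≡ 426^2 = 181476 ≡ 222 (mod 1777)
859^8 = (859^4)^2 ≡ 222^2 = 49284 ≡ 1305 (mod 1777)
859^16 = (859^8)^2 ≡ 1305^2 = 1703025 ≡ 659 (mod 1777)
859^32 = (859^16)^2 ≡ 659^2 = 434281 ≡ 693 (mod 1777)
859^55 = 859^32 · 859^16 · 859^4 · 859^2 · 859^1 ≡ 693 · 659 · 222 · 426 · 859 ≡ 1745 (mod 1777).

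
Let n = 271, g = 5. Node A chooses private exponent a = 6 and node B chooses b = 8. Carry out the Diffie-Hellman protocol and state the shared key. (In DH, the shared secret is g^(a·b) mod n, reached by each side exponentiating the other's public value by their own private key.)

Node A sends A = g^a mod n = 5^6 mod 271.
5^1 ≡ 5 (mod 271)
5^2 = (5^1)^2 ≡ 5^2 = 25 ≡ 25 (mod 271)
5^4 = (5^2)^2 ≡ 25^2 = 625 ≡ 83 (mod 271)
5^6 = 5^4 · 5^2 ≡ 83 · 25 ≡ 178 (mod 271).
So A = 178. Node B then computes K = A^b mod n = 178^8 mod 271.
178^1 ≡ 178 (mod 271)
178^2 = (178^1)^2 ≡ 178^2 = 31684 ≡ 248 (mod 271)
178^4 = (178^2)^2 ≡ 248^2 = 61504 ≡ 258 (mod 271)
178^8 = (178^4)^2 ≡ 258^2 = 66564 ≡ 169 (mod 271)

169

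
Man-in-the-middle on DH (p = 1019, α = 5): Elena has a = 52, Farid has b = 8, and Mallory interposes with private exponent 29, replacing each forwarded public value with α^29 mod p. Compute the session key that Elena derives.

Elena receives Mallory's public value M = 5^29 mod 1019 instead of the honest one.
5^1 ≡ 5 (mod 1019)
5^2 = (5^1)^2 ≡ 5^2 = 25 ≡ 25 (mod 1019)
5^4 = (5^2)^2 ≡ 25^2 = 625 ≡ 625 (mod 1019)
5^8 = (5^4)^2 ≡ 625^2 = 390625 ≡ 348 (mod 1019)
5^16 = (5^8)^2 ≡ 348^2 = 121104 ≡ 862 (mod 1019)
5^29 = 5^16 · 5^8 · 5^4 · 5^1 ≡ 862 · 348 · 625 · 5 ≡ 26 (mod 1019).
So M = 26. Elena computes K = M^52 mod 1019.
26^1 ≡ 26 (mod 1019)
26^2 = (26^1)^2 ≡ 26^2 = 676 ≡ 676 (mod 1019)
26^4 = (26^2)^2 ≡ 676^2 = 456976 ≡ 464 (mod 1019)
26^8 = (26^4)^2 ≡ 464^2 = 215296 ≡ 287 (mod 1019)
26^16 = (26^8)^2 ≡ 287^2 = 82369 ≡ 849 (mod 1019)
26^32 = (26^16)^2 ≡ 849^2 = 720801 ≡ 368 (mod 1019)
26^52 = 26^32 · 26^16 · 26^4 ≡ 368 · 849 · 464 ≡ 413 (mod 1019).

413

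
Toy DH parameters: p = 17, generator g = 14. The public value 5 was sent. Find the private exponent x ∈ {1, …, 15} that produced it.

Try successive powers of 14 modulo 17:
14^1 ≡ 14
14^2 ≡ 9
14^3 ≡ 7
14^4 ≡ 13
14^5 ≡ 12
14^6 ≡ 15
14^7 ≡ 6
14^8 ≡ 16
14^9 ≡ 3
14^10 ≡ 8
14^11 ≡ 10
14^12 ≡ 4
14^13 ≡ 5
Found: x = 13.

13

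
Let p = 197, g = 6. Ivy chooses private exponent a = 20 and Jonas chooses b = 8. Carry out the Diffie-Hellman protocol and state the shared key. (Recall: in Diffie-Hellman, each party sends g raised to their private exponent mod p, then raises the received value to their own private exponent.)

164

Ivy sends A = g^a mod p = 6^20 mod 197.
6^1 ≡ 6 (mod 197)
6^2 = (6^1)^2 ≡ 6^2 = 36 ≡ 36 (mod 197)
6^4 = (6^2)^2 ≡ 36^2 = 1296 ≡ 114 (mod 197)
6^8 = (6^4)^2 ≡ 114^2 = 12996 ≡ 191 (mod 197)
6^16 = (6^8)^2 ≡ 191^2 = 36481 ≡ 36 (mod 197)
6^20 = 6^16 · 6^4 ≡ 36 · 114 ≡ 164 (mod 197).
So A = 164. Jonas then computes K = A^b mod p = 164^8 mod 197.
164^1 ≡ 164 (mod 197)
164^2 = (164^1)^2 ≡ 164^2 = 26896 ≡ 104 (mod 197)
164^4 = (164^2)^2 ≡ 104^2 = 10816 ≡ 178 (mod 197)
164^8 = (164^4)^2 ≡ 178^2 = 31684 ≡ 164 (mod 197)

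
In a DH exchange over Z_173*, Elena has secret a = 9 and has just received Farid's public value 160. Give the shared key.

132

Shared key K = 160^9 mod 173.
160^1 ≡ 160 (mod 173)
160^2 = (160^1)^2 ≡ 160^2 = 25600 ≡ 169 (mod 173)
160^4 = (160^2)^2 ≡ 169^2 = 28561 ≡ 16 (mod 173)
160^8 = (160^4)^2 ≡ 16^2 = 256 ≡ 83 (mod 173)
160^9 = 160^8 · 160^1 ≡ 83 · 160 ≡ 132 (mod 173).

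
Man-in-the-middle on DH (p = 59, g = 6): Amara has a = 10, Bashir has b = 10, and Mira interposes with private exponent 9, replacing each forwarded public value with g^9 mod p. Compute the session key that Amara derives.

Amara receives Mira's public value M = 6^9 mod 59 instead of the honest one.
6^1 ≡ 6 (mod 59)
6^2 = (6^1)^2 ≡ 6^2 = 36 ≡ 36 (mod 59)
6^4 = (6^2)^2 ≡ 36^2 = 1296 ≡ 57 (mod 59)
6^8 = (6^4)^2 ≡ 57^2 = 3249 ≡ 4 (mod 59)
6^9 = 6^8 · 6^1 ≡ 4 · 6 ≡ 24 (mod 59).
So M = 24. Amara computes K = M^10 mod 59.
24^1 ≡ 24 (mod 59)
24^2 = (24^1)^2 ≡ 24^2 = 576 ≡ 45 (mod 59)
24^4 = (24^2)^2 ≡ 45^2 = 2025 ≡ 19 (mod 59)
24^8 = (24^4)^2 ≡ 19^2 = 361 ≡ 7 (mod 59)
24^10 = 24^8 · 24^2 ≡ 7 · 45 ≡ 20 (mod 59).

20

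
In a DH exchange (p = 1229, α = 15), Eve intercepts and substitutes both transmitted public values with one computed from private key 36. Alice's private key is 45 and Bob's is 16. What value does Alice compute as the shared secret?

Alice receives Eve's public value M = 15^36 mod 1229 instead of the honest one.
15^1 ≡ 15 (mod 1229)
15^2 = (15^1)^2 ≡ 15^2 = 225 ≡ 225 (mod 1229)
15^4 = (15^2)^2 ≡ 225^2 = 50625 ≡ 236 (mod 1229)
15^8 = (15^4)^2 ≡ 236^2 = 55696 ≡ 391 (mod 1229)
15^16 = (15^8)^2 ≡ 391^2 = 152881 ≡ 485 (mod 1229)
15^32 = (15^16)^2 ≡ 485^2 = 235225 ≡ 486 (mod 1229)
15^36 = 15^32 · 15^4 ≡ 486 · 236 ≡ 399 (mod 1229).
So M = 399. Alice computes K = M^45 mod 1229.
399^1 ≡ 399 (mod 1229)
399^2 = (399^1)^2 ≡ 399^2 = 159201 ≡ 660 (mod 1229)
399^4 = (399^2)^2 ≡ 660^2 = 435600 ≡ 534 (mod 1229)
399^8 = (399^4)^2 ≡ 534^2 = 285156 ≡ 28 (mod 1229)
399^16 = (399^8)^2 ≡ 28^2 = 784 ≡ 784 (mod 1229)
399^32 = (399^16)^2 ≡ 784^2 = 614656 ≡ 156 (mod 1229)
399^45 = 399^32 · 399^8 · 399^4 · 399^1 ≡ 156 · 28 · 534 · 399 ≡ 977 (mod 1229).

977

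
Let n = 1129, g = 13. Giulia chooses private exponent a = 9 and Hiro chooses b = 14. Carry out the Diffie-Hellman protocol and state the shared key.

Giulia sends A = g^a mod n = 13^9 mod 1129.
13^1 ≡ 13 (mod 1129)
13^2 = (13^1)^2 ≡ 13^2 = 169 ≡ 169 (mod 1129)
13^4 = (13^2)^2 ≡ 169^2 = 28561 ≡ 336 (mod 1129)
13^8 = (13^4)^2 ≡ 336^2 = 112896 ≡ 1125 (mod 1129)
13^9 = 13^8 · 13^1 ≡ 1125 · 13 ≡ 1077 (mod 1129).
So A = 1077. Hiro then computes K = A^b mod n = 1077^14 mod 1129.
1077^1 ≡ 1077 (mod 1129)
1077^2 = (1077^1)^2 ≡ 1077^2 = 1159929 ≡ 446 (mod 1129)
1077^4 = (1077^2)^2 ≡ 446^2 = 198916 ≡ 212 (mod 1129)
1077^8 = (1077^4)^2 ≡ 212^2 = 44944 ≡ 913 (mod 1129)
1077^14 = 1077^8 · 1077^4 · 1077^2 ≡ 913 · 212 · 446 ≡ 378 (mod 1129).

378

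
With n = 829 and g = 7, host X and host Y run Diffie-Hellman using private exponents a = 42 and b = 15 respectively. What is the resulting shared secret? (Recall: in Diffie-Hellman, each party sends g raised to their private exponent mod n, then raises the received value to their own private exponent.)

Host X sends A = g^a mod n = 7^42 mod 829.
7^1 ≡ 7 (mod 829)
7^2 = (7^1)^2 ≡ 7^2 = 49 ≡ 49 (mod 829)
7^4 = (7^2)^2 ≡ 49^2 = 2401 ≡ 743 (mod 829)
7^8 = (7^4)^2 ≡ 743^2 = 552049 ≡ 764 (mod 829)
7^16 = (7^8)^2 ≡ 764^2 = 583696 ≡ 80 (mod 829)
7^32 = (7^16)^2 ≡ 80^2 = 6400 ≡ 597 (mod 829)
7^42 = 7^32 · 7^8 · 7^2 ≡ 597 · 764 · 49 ≡ 281 (mod 829).
So A = 281. Host Y then computes K = A^b mod n = 281^15 mod 829.
281^1 ≡ 281 (mod 829)
281^2 = (281^1)^2 ≡ 281^2 = 78961 ≡ 206 (mod 829)
281^4 = (281^2)^2 ≡ 206^2 = 42436 ≡ 157 (mod 829)
281^8 = (281^4)^2 ≡ 157^2 = 24649 ≡ 608 (mod 829)
281^15 = 281^8 · 281^4 · 281^2 · 281^1 ≡ 608 · 157 · 206 · 281 ≡ 814 (mod 829).

814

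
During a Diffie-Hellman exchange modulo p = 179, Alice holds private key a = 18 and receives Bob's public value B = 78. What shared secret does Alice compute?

Shared key K = 78^18 mod 179.
78^1 ≡ 78 (mod 179)
78^2 = (78^1)^2 ≡ 78^2 = 6084 ≡ 177 (mod 179)
78^4 = (78^2)^2 ≡ 177^2 = 31329 ≡ 4 (mod 179)
78^8 = (78^4)^2 ≡ 4^2 = 16 ≡ 16 (mod 179)
78^16 = (78^8)^2 ≡ 16^2 = 256 ≡ 77 (mod 179)
78^18 = 78^16 · 78^2 ≡ 77 · 177 ≡ 25 (mod 179).

25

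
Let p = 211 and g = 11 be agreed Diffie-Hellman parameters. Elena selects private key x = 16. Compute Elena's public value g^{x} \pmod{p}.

151

Public value = 11^{16} \pmod{211}.
11^1 ≡ 11 (mod 211)
11^2 = (11^1)^2 ≡ 11^2 = 121 ≡ 121 (mod 211)
11^4 = (11^2)^2 ≡ 121^2 = 14641 ≡ 82 (mod 211)
11^8 = (11^4)^2 ≡ 82^2 = 6724 ≡ 183 (mod 211)
11^16 = (11^8)^2 ≡ 183^2 = 33489 ≡ 151 (mod 211)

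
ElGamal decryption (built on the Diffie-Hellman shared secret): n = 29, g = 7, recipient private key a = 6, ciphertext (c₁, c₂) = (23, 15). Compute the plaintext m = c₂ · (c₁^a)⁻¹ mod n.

26

Shared mask s = c₁^a mod n = 23^6 mod 29.
23^1 ≡ 23 (mod 29)
23^2 = (23^1)^2 ≡ 23^2 = 529 ≡ 7 (mod 29)
23^4 = (23^2)^2 ≡ 7^2 = 49 ≡ 20 (mod 29)
23^6 = 23^4 · 23^2 ≡ 20 · 7 ≡ 24 (mod 29).
So s = 24; s⁻¹ ≡ 23 (mod 29).
m = c₂ · s⁻¹ mod 29 = 15 · 23 mod 29 = 26.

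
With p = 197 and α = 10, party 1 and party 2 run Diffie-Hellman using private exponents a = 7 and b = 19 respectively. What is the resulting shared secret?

Party 2 sends B = α^b mod p = 10^19 mod 197.
10^1 ≡ 10 (mod 197)
10^2 = (10^1)^2 ≡ 10^2 = 100 ≡ 100 (mod 197)
10^4 = (10^2)^2 ≡ 100^2 = 10000 ≡ 150 (mod 197)
10^8 = (10^4)^2 ≡ 150^2 = 22500 ≡ 42 (mod 197)
10^16 = (10^8)^2 ≡ 42^2 = 1764 ≡ 188 (mod 197)
10^19 = 10^16 · 10^2 · 10^1 ≡ 188 · 100 · 10 ≡ 62 (mod 197).
So B = 62. Party 1 then computes K = B^a mod p = 62^7 mod 197.
62^1 ≡ 62 (mod 197)
62^2 = (62^1)^2 ≡ 62^2 = 3844 ≡ 101 (mod 197)
62^4 = (62^2)^2 ≡ 101^2 = 10201 ≡ 154 (mod 197)
62^7 = 62^4 · 62^2 · 62^1 ≡ 154 · 101 · 62 ≡ 33 (mod 197).

33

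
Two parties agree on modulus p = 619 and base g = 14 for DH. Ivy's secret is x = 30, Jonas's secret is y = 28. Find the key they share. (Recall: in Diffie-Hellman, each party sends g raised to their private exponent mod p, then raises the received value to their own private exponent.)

Ivy sends A = g^x mod p = 14^30 mod 619.
14^1 ≡ 14 (mod 619)
14^2 = (14^1)^2 ≡ 14^2 = 196 ≡ 196 (mod 619)
14^4 = (14^2)^2 ≡ 196^2 = 38416 ≡ 38 (mod 619)
14^8 = (14^4)^2 ≡ 38^2 = 1444 ≡ 206 (mod 619)
14^16 = (14^8)^2 ≡ 206^2 = 42436 ≡ 344 (mod 619)
14^30 = 14^16 · 14^8 · 14^4 · 14^2 ≡ 344 · 206 · 38 · 196 ≡ 389 (mod 619).
So A = 389. Jonas then computes K = A^y mod p = 389^28 mod 619.
389^1 ≡ 389 (mod 619)
389^2 = (389^1)^2 ≡ 389^2 = 151321 ≡ 285 (mod 619)
389^4 = (389^2)^2 ≡ 285^2 = 81225 ≡ 136 (mod 619)
389^8 = (389^4)^2 ≡ 136^2 = 18496 ≡ 545 (mod 619)
389^16 = (389^8)^2 ≡ 545^2 = 297025 ≡ 524 (mod 619)
389^28 = 389^16 · 389^8 · 389^4 ≡ 524 · 545 · 136 ≡ 344 (mod 619).

344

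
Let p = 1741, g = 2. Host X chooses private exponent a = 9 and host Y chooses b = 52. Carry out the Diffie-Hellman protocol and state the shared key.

Host Y sends B = g^b mod p = 2^52 mod 1741.
2^1 ≡ 2 (mod 1741)
2^2 = (2^1)^2 ≡ 2^2 = 4 ≡ 4 (mod 1741)
2^4 = (2^2)^2 ≡ 4^2 = 16 ≡ 16 (mod 1741)
2^8 = (2^4)^2 ≡ 16^2 = 256 ≡ 256 (mod 1741)
2^16 = (2^8)^2 ≡ 256^2 = 65536 ≡ 1119 (mod 1741)
2^32 = (2^16)^2 ≡ 1119^2 = 1252161 ≡ 382 (mod 1741)
2^52 = 2^32 · 2^16 · 2^4 ≡ 382 · 1119 · 16 ≡ 680 (mod 1741).
So B = 680. Host X then computes K = B^a mod p = 680^9 mod 1741.
680^1 ≡ 680 (mod 1741)
680^2 = (680^1)^2 ≡ 680^2 = 462400 ≡ 1035 (mod 1741)
680^4 = (680^2)^2 ≡ 1035^2 = 1071225 ≡ 510 (mod 1741)
680^8 = (680^4)^2 ≡ 510^2 = 260100 ≡ 691 (mod 1741)
680^9 = 680^8 · 680^1 ≡ 691 · 680 ≡ 1551 (mod 1741).

1551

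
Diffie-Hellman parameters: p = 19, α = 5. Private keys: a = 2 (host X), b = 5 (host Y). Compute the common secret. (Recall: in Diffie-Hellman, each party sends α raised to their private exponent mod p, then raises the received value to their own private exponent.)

Host X sends A = α^a mod p = 5^2 mod 19.
5^1 ≡ 5 (mod 19)
5^2 = (5^1)^2 ≡ 5^2 = 25 ≡ 6 (mod 19)
So A = 6. Host Y then computes K = A^b mod p = 6^5 mod 19.
6^1 ≡ 6 (mod 19)
6^2 = (6^1)^2 ≡ 6^2 = 36 ≡ 17 (mod 19)
6^4 = (6^2)^2 ≡ 17^2 = 289 ≡ 4 (mod 19)
6^5 = 6^4 · 6^1 ≡ 4 · 6 ≡ 5 (mod 19).

5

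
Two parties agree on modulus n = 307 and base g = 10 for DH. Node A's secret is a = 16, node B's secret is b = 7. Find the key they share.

233

Node A sends A = g^a mod n = 10^16 mod 307.
10^1 ≡ 10 (mod 307)
10^2 = (10^1)^2 ≡ 10^2 = 100 ≡ 100 (mod 307)
10^4 = (10^2)^2 ≡ 100^2 = 10000 ≡ 176 (mod 307)
10^8 = (10^4)^2 ≡ 176^2 = 30976 ≡ 276 (mod 307)
10^16 = (10^8)^2 ≡ 276^2 = 76176 ≡ 40 (mod 307)
So A = 40. Node B then computes K = A^b mod n = 40^7 mod 307.
40^1 ≡ 40 (mod 307)
40^2 = (40^1)^2 ≡ 40^2 = 1600 ≡ 65 (mod 307)
40^4 = (40^2)^2 ≡ 65^2 = 4225 ≡ 234 (mod 307)
40^7 = 40^4 · 40^2 · 40^1 ≡ 234 · 65 · 40 ≡ 233 (mod 307).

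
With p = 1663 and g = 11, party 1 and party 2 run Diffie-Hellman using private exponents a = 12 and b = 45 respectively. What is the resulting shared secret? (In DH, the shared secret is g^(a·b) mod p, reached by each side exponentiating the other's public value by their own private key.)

Party 1 sends A = g^a mod p = 11^12 mod 1663.
11^1 ≡ 11 (mod 1663)
11^2 = (11^1)^2 ≡ 11^2 = 121 ≡ 121 (mod 1663)
11^4 = (11^2)^2 ≡ 121^2 = 14641 ≡ 1337 (mod 1663)
11^8 = (11^4)^2 ≡ 1337^2 = 1787569 ≡ 1507 (mod 1663)
11^12 = 11^8 · 11^4 ≡ 1507 · 1337 ≡ 966 (mod 1663).
So A = 966. Party 2 then computes K = A^b mod p = 966^45 mod 1663.
966^1 ≡ 966 (mod 1663)
966^2 = (966^1)^2 ≡ 966^2 = 933156 ≡ 213 (mod 1663)
966^4 = (966^2)^2 ≡ 213^2 = 45369 ≡ 468 (mod 1663)
966^8 = (966^4)^2 ≡ 468^2 = 219024 ≡ 1171 (mod 1663)
966^16 = (966^8)^2 ≡ 1171^2 = 1371241 ≡ 929 (mod 1663)
966^32 = (966^16)^2 ≡ 929^2 = 863041 ≡ 1607 (mod 1663)
966^45 = 966^32 · 966^8 · 966^4 · 966^1 ≡ 1607 · 1171 · 468 · 966 ≡ 371 (mod 1663).

371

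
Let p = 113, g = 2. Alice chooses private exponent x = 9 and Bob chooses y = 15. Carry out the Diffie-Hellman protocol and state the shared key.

53

Alice sends A = g^x mod p = 2^9 mod 113.
2^1 ≡ 2 (mod 113)
2^2 = (2^1)^2 ≡ 2^2 = 4 ≡ 4 (mod 113)
2^4 = (2^2)^2 ≡ 4^2 = 16 ≡ 16 (mod 113)
2^8 = (2^4)^2 ≡ 16^2 = 256 ≡ 30 (mod 113)
2^9 = 2^8 · 2^1 ≡ 30 · 2 ≡ 60 (mod 113).
So A = 60. Bob then computes K = A^y mod p = 60^15 mod 113.
60^1 ≡ 60 (mod 113)
60^2 = (60^1)^2 ≡ 60^2 = 3600 ≡ 97 (mod 113)
60^4 = (60^2)^2 ≡ 97^2 = 9409 ≡ 30 (mod 113)
60^8 = (60^4)^2 ≡ 30^2 = 900 ≡ 109 (mod 113)
60^15 = 60^8 · 60^4 · 60^2 · 60^1 ≡ 109 · 30 · 97 · 60 ≡ 53 (mod 113).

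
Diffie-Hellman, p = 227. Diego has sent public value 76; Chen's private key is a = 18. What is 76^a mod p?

132

Shared key K = 76^18 mod 227.
76^1 ≡ 76 (mod 227)
76^2 = (76^1)^2 ≡ 76^2 = 5776 ≡ 101 (mod 227)
76^4 = (76^2)^2 ≡ 101^2 = 10201 ≡ 213 (mod 227)
76^8 = (76^4)^2 ≡ 213^2 = 45369 ≡ 196 (mod 227)
76^16 = (76^8)^2 ≡ 196^2 = 38416 ≡ 53 (mod 227)
76^18 = 76^16 · 76^2 ≡ 53 · 101 ≡ 132 (mod 227).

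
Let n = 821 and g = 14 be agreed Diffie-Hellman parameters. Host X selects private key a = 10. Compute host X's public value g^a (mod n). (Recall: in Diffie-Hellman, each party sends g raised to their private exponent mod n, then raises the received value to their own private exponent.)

Public value = 14^10 (mod 821).
14^1 ≡ 14 (mod 821)
14^2 = (14^1)^2 ≡ 14^2 = 196 ≡ 196 (mod 821)
14^4 = (14^2)^2 ≡ 196^2 = 38416 ≡ 650 (mod 821)
14^8 = (14^4)^2 ≡ 650^2 = 422500 ≡ 506 (mod 821)
14^10 = 14^8 · 14^2 ≡ 506 · 196 ≡ 656 (mod 821).

656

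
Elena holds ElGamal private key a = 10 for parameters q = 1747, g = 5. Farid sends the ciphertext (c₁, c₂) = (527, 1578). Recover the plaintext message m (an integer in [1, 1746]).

Shared mask s = c₁^a mod q = 527^10 mod 1747.
527^1 ≡ 527 (mod 1747)
527^2 = (527^1)^2 ≡ 527^2 = 277729 ≡ 1703 (mod 1747)
527^4 = (527^2)^2 ≡ 1703^2 = 2900209 ≡ 189 (mod 1747)
527^8 = (527^4)^2 ≡ 189^2 = 35721 ≡ 781 (mod 1747)
527^10 = 527^8 · 527^2 ≡ 781 · 1703 ≡ 576 (mod 1747).
So s = 576; s⁻¹ ≡ 1471 (mod 1747).
m = c₂ · s⁻¹ mod 1747 = 1578 · 1471 mod 1747 = 1222.

1222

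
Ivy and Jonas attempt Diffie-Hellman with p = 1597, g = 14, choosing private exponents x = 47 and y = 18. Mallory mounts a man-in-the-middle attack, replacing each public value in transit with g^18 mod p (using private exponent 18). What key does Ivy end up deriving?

1278

Ivy receives Mallory's public value M = 14^18 mod 1597 instead of the honest one.
14^1 ≡ 14 (mod 1597)
14^2 = (14^1)^2 ≡ 14^2 = 196 ≡ 196 (mod 1597)
14^4 = (14^2)^2 ≡ 196^2 = 38416 ≡ 88 (mod 1597)
14^8 = (14^4)^2 ≡ 88^2 = 7744 ≡ 1356 (mod 1597)
14^16 = (14^8)^2 ≡ 1356^2 = 1838736 ≡ 589 (mod 1597)
14^18 = 14^16 · 14^2 ≡ 589 · 196 ≡ 460 (mod 1597).
So M = 460. Ivy computes K = M^47 mod 1597.
460^1 ≡ 460 (mod 1597)
460^2 = (460^1)^2 ≡ 460^2 = 211600 ≡ 796 (mod 1597)
460^4 = (460^2)^2 ≡ 796^2 = 633616 ≡ 1204 (mod 1597)
460^8 = (460^4)^2 ≡ 1204^2 = 1449616 ≡ 1137 (mod 1597)
460^16 = (460^8)^2 ≡ 1137^2 = 1292769 ≡ 796 (mod 1597)
460^32 = (460^16)^2 ≡ 796^2 = 633616 ≡ 1204 (mod 1597)
460^47 = 460^32 · 460^8 · 460^4 · 460^2 · 460^1 ≡ 1204 · 1137 · 1204 · 796 · 460 ≡ 1278 (mod 1597).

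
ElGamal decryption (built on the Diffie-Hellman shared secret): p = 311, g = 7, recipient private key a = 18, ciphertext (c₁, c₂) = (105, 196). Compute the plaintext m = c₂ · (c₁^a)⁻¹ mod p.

173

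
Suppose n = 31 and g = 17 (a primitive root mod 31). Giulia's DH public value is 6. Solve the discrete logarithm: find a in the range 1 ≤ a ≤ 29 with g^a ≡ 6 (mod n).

Try successive powers of 17 modulo 31:
17^1 ≡ 17
17^2 ≡ 10
17^3 ≡ 15
17^4 ≡ 7
17^5 ≡ 26
17^6 ≡ 8
17^7 ≡ 12
17^8 ≡ 18
17^9 ≡ 27
17^10 ≡ 25
17^11 ≡ 22
17^12 ≡ 2
17^13 ≡ 3
17^14 ≡ 20
17^15 ≡ 30
17^16 ≡ 14
17^17 ≡ 21
17^18 ≡ 16
17^19 ≡ 24
17^20 ≡ 5
17^21 ≡ 23
17^22 ≡ 19
17^23 ≡ 13
17^24 ≡ 4
17^25 ≡ 6
Found: a = 25.

25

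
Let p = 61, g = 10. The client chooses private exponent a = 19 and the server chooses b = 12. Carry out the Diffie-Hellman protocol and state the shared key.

20

The server sends B = g^b mod p = 10^12 mod 61.
10^1 ≡ 10 (mod 61)
10^2 = (10^1)^2 ≡ 10^2 = 100 ≡ 39 (mod 61)
10^4 = (10^2)^2 ≡ 39^2 = 1521 ≡ 57 (mod 61)
10^8 = (10^4)^2 ≡ 57^2 = 3249 ≡ 16 (mod 61)
10^12 = 10^8 · 10^4 ≡ 16 · 57 ≡ 58 (mod 61).
So B = 58. The client then computes K = B^a mod p = 58^19 mod 61.
58^1 ≡ 58 (mod 61)
58^2 = (58^1)^2 ≡ 58^2 = 3364 ≡ 9 (mod 61)
58^4 = (58^2)^2 ≡ 9^2 = 81 ≡ 20 (mod 61)
58^8 = (58^4)^2 ≡ 20^2 = 400 ≡ 34 (mod 61)
58^16 = (58^8)^2 ≡ 34^2 = 1156 ≡ 58 (mod 61)
58^19 = 58^16 · 58^2 · 58^1 ≡ 58 · 9 · 58 ≡ 20 (mod 61).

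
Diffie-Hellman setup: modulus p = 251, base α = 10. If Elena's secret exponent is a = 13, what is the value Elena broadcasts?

50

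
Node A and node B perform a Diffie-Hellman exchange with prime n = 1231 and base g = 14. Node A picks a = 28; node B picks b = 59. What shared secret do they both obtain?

1036

Node A sends A = g^a mod n = 14^28 mod 1231.
14^1 ≡ 14 (mod 1231)
14^2 = (14^1)^2 ≡ 14^2 = 196 ≡ 196 (mod 1231)
14^4 = (14^2)^2 ≡ 196^2 = 38416 ≡ 255 (mod 1231)
14^8 = (14^4)^2 ≡ 255^2 = 65025 ≡ 1013 (mod 1231)
14^16 = (14^8)^2 ≡ 1013^2 = 1026169 ≡ 746 (mod 1231)
14^28 = 14^16 · 14^8 · 14^4 ≡ 746 · 1013 · 255 ≡ 1019 (mod 1231).
So A = 1019. Node B then computes K = A^b mod n = 1019^59 mod 1231.
1019^1 ≡ 1019 (mod 1231)
1019^2 = (1019^1)^2 ≡ 1019^2 = 1038361 ≡ 628 (mod 1231)
1019^4 = (1019^2)^2 ≡ 628^2 = 394384 ≡ 464 (mod 1231)
1019^8 = (1019^4)^2 ≡ 464^2 = 215296 ≡ 1102 (mod 1231)
1019^16 = (1019^8)^2 ≡ 1102^2 = 1214404 ≡ 638 (mod 1231)
1019^32 = (1019^16)^2 ≡ 638^2 = 407044 ≡ 814 (mod 1231)
1019^59 = 1019^32 · 1019^16 · 1019^8 · 1019^2 · 1019^1 ≡ 814 · 638 · 1102 · 628 · 1019 ≡ 1036 (mod 1231).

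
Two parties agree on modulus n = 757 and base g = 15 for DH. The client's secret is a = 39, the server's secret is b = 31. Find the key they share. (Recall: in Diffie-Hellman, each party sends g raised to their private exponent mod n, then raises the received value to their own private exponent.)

The client sends A = g^a mod n = 15^39 mod 757.
15^1 ≡ 15 (mod 757)
15^2 = (15^1)^2 ≡ 15^2 = 225 ≡ 225 (mod 757)
15^4 = (15^2)^2 ≡ 225^2 = 50625 ≡ 663 (mod 757)
15^8 = (15^4)^2 ≡ 663^2 = 439569 ≡ 509 (mod 757)
15^16 = (15^8)^2 ≡ 509^2 = 259081 ≡ 187 (mod 757)
15^32 = (15^16)^2 ≡ 187^2 = 34969 ≡ 147 (mod 757)
15^39 = 15^32 · 15^4 · 15^2 · 15^1 ≡ 147 · 663 · 225 · 15 ≡ 749 (mod 757).
So A = 749. The server then computes K = A^b mod n = 749^31 mod 757.
749^1 ≡ 749 (mod 757)
749^2 = (749^1)^2 ≡ 749^2 = 561001 ≡ 64 (mod 757)
749^4 = (749^2)^2 ≡ 64^2 = 4096 ≡ 311 (mod 757)
749^8 = (749^4)^2 ≡ 311^2 = 96721 ≡ 582 (mod 757)
749^16 = (749^8)^2 ≡ 582^2 = 338724 ≡ 345 (mod 757)
749^31 = 749^16 · 749^8 · 749^4 · 749^2 · 749^1 ≡ 345 · 582 · 311 · 64 · 749 ≡ 735 (mod 757).

735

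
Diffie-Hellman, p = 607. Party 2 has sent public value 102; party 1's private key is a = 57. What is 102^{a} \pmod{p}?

Shared key K = 102^57 mod 607.
102^1 ≡ 102 (mod 607)
102^2 = (102^1)^2 ≡ 102^2 = 10404 ≡ 85 (mod 607)
102^4 = (102^2)^2 ≡ 85^2 = 7225 ≡ 548 (mod 607)
102^8 = (102^4)^2 ≡ 548^2 = 300304 ≡ 446 (mod 607)
102^16 = (102^8)^2 ≡ 446^2 = 198916 ≡ 427 (mod 607)
102^32 = (102^16)^2 ≡ 427^2 = 182329 ≡ 229 (mod 607)
102^57 = 102^32 · 102^16 · 102^8 · 102^1 ≡ 229 · 427 · 446 · 102 ≡ 580 (mod 607).

580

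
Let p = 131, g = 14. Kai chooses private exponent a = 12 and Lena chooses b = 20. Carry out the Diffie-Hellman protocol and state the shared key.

Kai sends A = g^a mod p = 14^12 mod 131.
14^1 ≡ 14 (mod 131)
14^2 = (14^1)^2 ≡ 14^2 = 196 ≡ 65 (mod 131)
14^4 = (14^2)^2 ≡ 65^2 = 4225 ≡ 33 (mod 131)
14^8 = (14^4)^2 ≡ 33^2 = 1089 ≡ 41 (mod 131)
14^12 = 14^8 · 14^4 ≡ 41 · 33 ≡ 43 (mod 131).
So A = 43. Lena then computes K = A^b mod p = 43^20 mod 131.
43^1 ≡ 43 (mod 131)
43^2 = (43^1)^2 ≡ 43^2 = 1849 ≡ 15 (mod 131)
43^4 = (43^2)^2 ≡ 15^2 = 225 ≡ 94 (mod 131)
43^8 = (43^4)^2 ≡ 94^2 = 8836 ≡ 59 (mod 131)
43^16 = (43^8)^2 ≡ 59^2 = 3481 ≡ 75 (mod 131)
43^20 = 43^16 · 43^4 ≡ 75 · 94 ≡ 107 (mod 131).

107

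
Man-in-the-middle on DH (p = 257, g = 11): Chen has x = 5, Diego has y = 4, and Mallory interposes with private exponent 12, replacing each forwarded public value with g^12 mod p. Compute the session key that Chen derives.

Chen receives Mallory's public value M = 11^12 mod 257 instead of the honest one.
11^1 ≡ 11 (mod 257)
11^2 = (11^1)^2 ≡ 11^2 = 121 ≡ 121 (mod 257)
11^4 = (11^2)^2 ≡ 121^2 = 14641 ≡ 249 (mod 257)
11^8 = (11^4)^2 ≡ 249^2 = 62001 ≡ 64 (mod 257)
11^12 = 11^8 · 11^4 ≡ 64 · 249 ≡ 2 (mod 257).
So M = 2. Chen computes K = M^5 mod 257.
2^1 ≡ 2 (mod 257)
2^2 = (2^1)^2 ≡ 2^2 = 4 ≡ 4 (mod 257)
2^4 = (2^2)^2 ≡ 4^2 = 16 ≡ 16 (mod 257)
2^5 = 2^4 · 2^1 ≡ 16 · 2 ≡ 32 (mod 257).

32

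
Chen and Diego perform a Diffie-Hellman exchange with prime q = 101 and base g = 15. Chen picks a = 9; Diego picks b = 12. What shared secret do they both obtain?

71

Diego sends B = g^b mod q = 15^12 mod 101.
15^1 ≡ 15 (mod 101)
15^2 = (15^1)^2 ≡ 15^2 = 225 ≡ 23 (mod 101)
15^4 = (15^2)^2 ≡ 23^2 = 529 ≡ 24 (mod 101)
15^8 = (15^4)^2 ≡ 24^2 = 576 ≡ 71 (mod 101)
15^12 = 15^8 · 15^4 ≡ 71 · 24 ≡ 88 (mod 101).
So B = 88. Chen then computes K = B^a mod q = 88^9 mod 101.
88^1 ≡ 88 (mod 101)
88^2 = (88^1)^2 ≡ 88^2 = 7744 ≡ 68 (mod 101)
88^4 = (88^2)^2 ≡ 68^2 = 4624 ≡ 79 (mod 101)
88^8 = (88^4)^2 ≡ 79^2 = 6241 ≡ 80 (mod 101)
88^9 = 88^8 · 88^1 ≡ 80 · 88 ≡ 71 (mod 101).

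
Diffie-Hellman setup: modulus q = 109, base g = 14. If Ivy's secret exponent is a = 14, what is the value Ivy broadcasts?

Public value = 14^14 mod 109.
14^1 ≡ 14 (mod 109)
14^2 = (14^1)^2 ≡ 14^2 = 196 ≡ 87 (mod 109)
14^4 = (14^2)^2 ≡ 87^2 = 7569 ≡ 48 (mod 109)
14^8 = (14^4)^2 ≡ 48^2 = 2304 ≡ 15 (mod 109)
14^14 = 14^8 · 14^4 · 14^2 ≡ 15 · 48 · 87 ≡ 74 (mod 109).

74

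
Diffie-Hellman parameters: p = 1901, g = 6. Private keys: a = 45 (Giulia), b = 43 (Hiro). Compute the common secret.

Hiro sends B = g^b mod p = 6^43 mod 1901.
6^1 ≡ 6 (mod 1901)
6^2 = (6^1)^2 ≡ 6^2 = 36 ≡ 36 (mod 1901)
6^4 = (6^2)^2 ≡ 36^2 = 1296 ≡ 1296 (mod 1901)
6^8 = (6^4)^2 ≡ 1296^2 = 1679616 ≡ 1033 (mod 1901)
6^16 = (6^8)^2 ≡ 1033^2 = 1067089 ≡ 628 (mod 1901)
6^32 = (6^16)^2 ≡ 628^2 = 394384 ≡ 877 (mod 1901)
6^43 = 6^32 · 6^8 · 6^2 · 6^1 ≡ 877 · 1033 · 36 · 6 ≡ 19 (mod 1901).
So B = 19. Giulia then computes K = B^a mod p = 19^45 mod 1901.
19^1 ≡ 19 (mod 1901)
19^2 = (19^1)^2 ≡ 19^2 = 361 ≡ 361 (mod 1901)
19^4 = (19^2)^2 ≡ 361^2 = 130321 ≡ 1053 (mod 1901)
19^8 = (19^4)^2 ≡ 1053^2 = 1108809 ≡ 526 (mod 1901)
19^16 = (19^8)^2 ≡ 526^2 = 276676 ≡ 1031 (mod 1901)
19^32 = (19^16)^2 ≡ 1031^2 = 1062961 ≡ 302 (mod 1901)
19^45 = 19^32 · 19^8 · 19^4 · 19^1 ≡ 302 · 526 · 1053 · 19 ≡ 1233 (mod 1901).

1233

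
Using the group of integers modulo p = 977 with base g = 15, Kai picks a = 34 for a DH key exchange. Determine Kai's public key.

229

Public value = 15^34 (mod 977).
15^1 ≡ 15 (mod 977)
15^2 = (15^1)^2 ≡ 15^2 = 225 ≡ 225 (mod 977)
15^4 = (15^2)^2 ≡ 225^2 = 50625 ≡ 798 (mod 977)
15^8 = (15^4)^2 ≡ 798^2 = 636804 ≡ 777 (mod 977)
15^16 = (15^8)^2 ≡ 777^2 = 603729 ≡ 920 (mod 977)
15^32 = (15^16)^2 ≡ 920^2 = 846400 ≡ 318 (mod 977)
15^34 = 15^32 · 15^2 ≡ 318 · 225 ≡ 229 (mod 977).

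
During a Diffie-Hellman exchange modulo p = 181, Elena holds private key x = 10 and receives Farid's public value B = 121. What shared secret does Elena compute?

Shared key K = 121^10 mod 181.
121^1 ≡ 121 (mod 181)
121^2 = (121^1)^2 ≡ 121^2 = 14641 ≡ 161 (mod 181)
121^4 = (121^2)^2 ≡ 161^2 = 25921 ≡ 38 (mod 181)
121^8 = (121^4)^2 ≡ 38^2 = 1444 ≡ 177 (mod 181)
121^10 = 121^8 · 121^2 ≡ 177 · 161 ≡ 80 (mod 181).

80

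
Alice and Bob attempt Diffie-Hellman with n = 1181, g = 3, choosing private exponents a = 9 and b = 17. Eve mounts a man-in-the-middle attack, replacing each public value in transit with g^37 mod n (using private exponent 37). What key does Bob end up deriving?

787

Bob receives Eve's public value M = 3^37 mod 1181 instead of the honest one.
3^1 ≡ 3 (mod 1181)
3^2 = (3^1)^2 ≡ 3^2 = 9 ≡ 9 (mod 1181)
3^4 = (3^2)^2 ≡ 9^2 = 81 ≡ 81 (mod 1181)
3^8 = (3^4)^2 ≡ 81^2 = 6561 ≡ 656 (mod 1181)
3^16 = (3^8)^2 ≡ 656^2 = 430336 ≡ 452 (mod 1181)
3^32 = (3^16)^2 ≡ 452^2 = 204304 ≡ 1172 (mod 1181)
3^37 = 3^32 · 3^4 · 3^1 ≡ 1172 · 81 · 3 ≡ 175 (mod 1181).
So M = 175. Bob computes K = M^17 mod 1181.
175^1 ≡ 175 (mod 1181)
175^2 = (175^1)^2 ≡ 175^2 = 30625 ≡ 1100 (mod 1181)
175^4 = (175^2)^2 ≡ 1100^2 = 1210000 ≡ 656 (mod 1181)
175^8 = (175^4)^2 ≡ 656^2 = 430336 ≡ 452 (mod 1181)
175^16 = (175^8)^2 ≡ 452^2 = 204304 ≡ 1172 (mod 1181)
175^17 = 175^16 · 175^1 ≡ 1172 · 175 ≡ 787 (mod 1181).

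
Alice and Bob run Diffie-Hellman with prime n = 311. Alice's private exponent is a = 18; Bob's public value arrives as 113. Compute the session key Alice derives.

15

Shared key K = 113^18 mod 311.
113^1 ≡ 113 (mod 311)
113^2 = (113^1)^2 ≡ 113^2 = 12769 ≡ 18 (mod 311)
113^4 = (113^2)^2 ≡ 18^2 = 324 ≡ 13 (mod 311)
113^8 = (113^4)^2 ≡ 13^2 = 169 ≡ 169 (mod 311)
113^16 = (113^8)^2 ≡ 169^2 = 28561 ≡ 260 (mod 311)
113^18 = 113^16 · 113^2 ≡ 260 · 18 ≡ 15 (mod 311).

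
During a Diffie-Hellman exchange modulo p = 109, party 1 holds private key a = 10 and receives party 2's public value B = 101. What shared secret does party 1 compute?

46

Shared key K = 101^10 mod 109.
101^1 ≡ 101 (mod 109)
101^2 = (101^1)^2 ≡ 101^2 = 10201 ≡ 64 (mod 109)
101^4 = (101^2)^2 ≡ 64^2 = 4096 ≡ 63 (mod 109)
101^8 = (101^4)^2 ≡ 63^2 = 3969 ≡ 45 (mod 109)
101^10 = 101^8 · 101^2 ≡ 45 · 64 ≡ 46 (mod 109).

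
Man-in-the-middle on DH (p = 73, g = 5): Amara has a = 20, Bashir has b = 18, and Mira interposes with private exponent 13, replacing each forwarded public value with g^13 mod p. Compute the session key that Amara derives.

Amara receives Mira's public value M = 5^13 mod 73 instead of the honest one.
5^1 ≡ 5 (mod 73)
5^2 = (5^1)^2 ≡ 5^2 = 25 ≡ 25 (mod 73)
5^4 = (5^2)^2 ≡ 25^2 = 625 ≡ 41 (mod 73)
5^8 = (5^4)^2 ≡ 41^2 = 1681 ≡ 2 (mod 73)
5^13 = 5^8 · 5^4 · 5^1 ≡ 2 · 41 · 5 ≡ 45 (mod 73).
So M = 45. Amara computes K = M^20 mod 73.
45^1 ≡ 45 (mod 73)
45^2 = (45^1)^2 ≡ 45^2 = 2025 ≡ 54 (mod 73)
45^4 = (45^2)^2 ≡ 54^2 = 2916 ≡ 69 (mod 73)
45^8 = (45^4)^2 ≡ 69^2 = 4761 ≡ 16 (mod 73)
45^16 = (45^8)^2 ≡ 16^2 = 256 ≡ 37 (mod 73)
45^20 = 45^16 · 45^4 ≡ 37 · 69 ≡ 71 (mod 73).

71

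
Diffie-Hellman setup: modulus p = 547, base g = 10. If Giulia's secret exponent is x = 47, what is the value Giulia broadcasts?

205

Public value = 10^47 mod 547.
10^1 ≡ 10 (mod 547)
10^2 = (10^1)^2 ≡ 10^2 = 100 ≡ 100 (mod 547)
10^4 = (10^2)^2 ≡ 100^2 = 10000 ≡ 154 (mod 547)
10^8 = (10^4)^2 ≡ 154^2 = 23716 ≡ 195 (mod 547)
10^16 = (10^8)^2 ≡ 195^2 = 38025 ≡ 282 (mod 547)
10^32 = (10^16)^2 ≡ 282^2 = 79524 ≡ 209 (mod 547)
10^47 = 10^32 · 10^8 · 10^4 · 10^2 · 10^1 ≡ 209 · 195 · 154 · 100 · 10 ≡ 205 (mod 547).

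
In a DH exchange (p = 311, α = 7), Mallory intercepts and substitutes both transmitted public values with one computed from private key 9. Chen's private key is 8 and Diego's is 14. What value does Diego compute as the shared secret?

49

Diego receives Mallory's public value M = 7^9 mod 311 instead of the honest one.
7^1 ≡ 7 (mod 311)
7^2 = (7^1)^2 ≡ 7^2 = 49 ≡ 49 (mod 311)
7^4 = (7^2)^2 ≡ 49^2 = 2401 ≡ 224 (mod 311)
7^8 = (7^4)^2 ≡ 224^2 = 50176 ≡ 105 (mod 311)
7^9 = 7^8 · 7^1 ≡ 105 · 7 ≡ 113 (mod 311).
So M = 113. Diego computes K = M^14 mod 311.
113^1 ≡ 113 (mod 311)
113^2 = (113^1)^2 ≡ 113^2 = 12769 ≡ 18 (mod 311)
113^4 = (113^2)^2 ≡ 18^2 = 324 ≡ 13 (mod 311)
113^8 = (113^4)^2 ≡ 13^2 = 169 ≡ 169 (mod 311)
113^14 = 113^8 · 113^4 · 113^2 ≡ 169 · 13 · 18 ≡ 49 (mod 311).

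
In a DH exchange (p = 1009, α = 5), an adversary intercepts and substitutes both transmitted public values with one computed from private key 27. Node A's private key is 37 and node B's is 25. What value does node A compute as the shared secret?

Node A receives an adversary's public value M = 5^27 mod 1009 instead of the honest one.
5^1 ≡ 5 (mod 1009)
5^2 = (5^1)^2 ≡ 5^2 = 25 ≡ 25 (mod 1009)
5^4 = (5^2)^2 ≡ 25^2 = 625 ≡ 625 (mod 1009)
5^8 = (5^4)^2 ≡ 625^2 = 390625 ≡ 142 (mod 1009)
5^16 = (5^8)^2 ≡ 142^2 = 20164 ≡ 993 (mod 1009)
5^27 = 5^16 · 5^8 · 5^2 · 5^1 ≡ 993 · 142 · 25 · 5 ≡ 538 (mod 1009).
So M = 538. Node A computes K = M^37 mod 1009.
538^1 ≡ 538 (mod 1009)
538^2 = (538^1)^2 ≡ 538^2 = 289444 ≡ 870 (mod 1009)
538^4 = (538^2)^2 ≡ 870^2 = 756900 ≡ 150 (mod 1009)
538^8 = (538^4)^2 ≡ 150^2 = 22500 ≡ 302 (mod 1009)
538^16 = (538^8)^2 ≡ 302^2 = 91204 ≡ 394 (mod 1009)
538^32 = (538^16)^2 ≡ 394^2 = 155236 ≡ 859 (mod 1009)
538^37 = 538^32 · 538^4 · 538^1 ≡ 859 · 150 · 538 ≡ 982 (mod 1009).

982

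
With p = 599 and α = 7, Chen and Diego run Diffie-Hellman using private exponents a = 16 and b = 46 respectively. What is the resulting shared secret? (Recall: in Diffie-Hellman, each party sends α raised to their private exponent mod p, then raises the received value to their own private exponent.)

434

Diego sends B = α^b mod p = 7^46 mod 599.
7^1 ≡ 7 (mod 599)
7^2 = (7^1)^2 ≡ 7^2 = 49 ≡ 49 (mod 599)
7^4 = (7^2)^2 ≡ 49^2 = 2401 ≡ 5 (mod 599)
7^8 = (7^4)^2 ≡ 5^2 = 25 ≡ 25 (mod 599)
7^16 = (7^8)^2 ≡ 25^2 = 625 ≡ 26 (mod 599)
7^32 = (7^16)^2 ≡ 26^2 = 676 ≡ 77 (mod 599)
7^46 = 7^32 · 7^8 · 7^4 · 7^2 ≡ 77 · 25 · 5 · 49 ≡ 212 (mod 599).
So B = 212. Chen then computes K = B^a mod p = 212^16 mod 599.
212^1 ≡ 212 (mod 599)
212^2 = (212^1)^2 ≡ 212^2 = 44944 ≡ 19 (mod 599)
212^4 = (212^2)^2 ≡ 19^2 = 361 ≡ 361 (mod 599)
212^8 = (212^4)^2 ≡ 361^2 = 130321 ≡ 338 (mod 599)
212^16 = (212^8)^2 ≡ 338^2 = 114244 ≡ 434 (mod 599)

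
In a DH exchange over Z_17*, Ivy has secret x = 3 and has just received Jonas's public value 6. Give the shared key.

12

Shared key K = 6^3 mod 17.
6^1 ≡ 6 (mod 17)
6^2 = (6^1)^2 ≡ 6^2 = 36 ≡ 2 (mod 17)
6^3 = 6^2 · 6^1 ≡ 2 · 6 ≡ 12 (mod 17).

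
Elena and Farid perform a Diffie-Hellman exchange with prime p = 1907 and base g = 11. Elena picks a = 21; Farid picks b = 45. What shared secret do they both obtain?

Farid sends B = g^b mod p = 11^45 mod 1907.
11^1 ≡ 11 (mod 1907)
11^2 = (11^1)^2 ≡ 11^2 = 121 ≡ 121 (mod 1907)
11^4 = (11^2)^2 ≡ 121^2 = 14641 ≡ 1292 (mod 1907)
11^8 = (11^4)^2 ≡ 1292^2 = 1669264 ≡ 639 (mod 1907)
11^16 = (11^8)^2 ≡ 639^2 = 408321 ≡ 223 (mod 1907)
11^32 = (11^16)^2 ≡ 223^2 = 49729 ≡ 147 (mod 1907)
11^45 = 11^32 · 11^8 · 11^4 · 11^1 ≡ 147 · 639 · 1292 · 11 ≡ 1423 (mod 1907).
So B = 1423. Elena then computes K = B^a mod p = 1423^21 mod 1907.
1423^1 ≡ 1423 (mod 1907)
1423^2 = (1423^1)^2 ≡ 1423^2 = 2024929 ≡ 1602 (mod 1907)
1423^4 = (1423^2)^2 ≡ 1602^2 = 2566404 ≡ 1489 (mod 1907)
1423^8 = (1423^4)^2 ≡ 1489^2 = 2217121 ≡ 1187 (mod 1907)
1423^16 = (1423^8)^2 ≡ 1187^2 = 1408969 ≡ 1603 (mod 1907)
1423^21 = 1423^16 · 1423^4 · 1423^1 ≡ 1603 · 1489 · 1423 ≡ 1716 (mod 1907).

1716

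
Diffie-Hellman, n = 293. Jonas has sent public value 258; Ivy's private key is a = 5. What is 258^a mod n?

Shared key K = 258^5 mod 293.
258^1 ≡ 258 (mod 293)
258^2 = (258^1)^2 ≡ 258^2 = 66564 ≡ 53 (mod 293)
258^4 = (258^2)^2 ≡ 53^2 = 2809 ≡ 172 (mod 293)
258^5 = 258^4 · 258^1 ≡ 172 · 258 ≡ 133 (mod 293).

133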